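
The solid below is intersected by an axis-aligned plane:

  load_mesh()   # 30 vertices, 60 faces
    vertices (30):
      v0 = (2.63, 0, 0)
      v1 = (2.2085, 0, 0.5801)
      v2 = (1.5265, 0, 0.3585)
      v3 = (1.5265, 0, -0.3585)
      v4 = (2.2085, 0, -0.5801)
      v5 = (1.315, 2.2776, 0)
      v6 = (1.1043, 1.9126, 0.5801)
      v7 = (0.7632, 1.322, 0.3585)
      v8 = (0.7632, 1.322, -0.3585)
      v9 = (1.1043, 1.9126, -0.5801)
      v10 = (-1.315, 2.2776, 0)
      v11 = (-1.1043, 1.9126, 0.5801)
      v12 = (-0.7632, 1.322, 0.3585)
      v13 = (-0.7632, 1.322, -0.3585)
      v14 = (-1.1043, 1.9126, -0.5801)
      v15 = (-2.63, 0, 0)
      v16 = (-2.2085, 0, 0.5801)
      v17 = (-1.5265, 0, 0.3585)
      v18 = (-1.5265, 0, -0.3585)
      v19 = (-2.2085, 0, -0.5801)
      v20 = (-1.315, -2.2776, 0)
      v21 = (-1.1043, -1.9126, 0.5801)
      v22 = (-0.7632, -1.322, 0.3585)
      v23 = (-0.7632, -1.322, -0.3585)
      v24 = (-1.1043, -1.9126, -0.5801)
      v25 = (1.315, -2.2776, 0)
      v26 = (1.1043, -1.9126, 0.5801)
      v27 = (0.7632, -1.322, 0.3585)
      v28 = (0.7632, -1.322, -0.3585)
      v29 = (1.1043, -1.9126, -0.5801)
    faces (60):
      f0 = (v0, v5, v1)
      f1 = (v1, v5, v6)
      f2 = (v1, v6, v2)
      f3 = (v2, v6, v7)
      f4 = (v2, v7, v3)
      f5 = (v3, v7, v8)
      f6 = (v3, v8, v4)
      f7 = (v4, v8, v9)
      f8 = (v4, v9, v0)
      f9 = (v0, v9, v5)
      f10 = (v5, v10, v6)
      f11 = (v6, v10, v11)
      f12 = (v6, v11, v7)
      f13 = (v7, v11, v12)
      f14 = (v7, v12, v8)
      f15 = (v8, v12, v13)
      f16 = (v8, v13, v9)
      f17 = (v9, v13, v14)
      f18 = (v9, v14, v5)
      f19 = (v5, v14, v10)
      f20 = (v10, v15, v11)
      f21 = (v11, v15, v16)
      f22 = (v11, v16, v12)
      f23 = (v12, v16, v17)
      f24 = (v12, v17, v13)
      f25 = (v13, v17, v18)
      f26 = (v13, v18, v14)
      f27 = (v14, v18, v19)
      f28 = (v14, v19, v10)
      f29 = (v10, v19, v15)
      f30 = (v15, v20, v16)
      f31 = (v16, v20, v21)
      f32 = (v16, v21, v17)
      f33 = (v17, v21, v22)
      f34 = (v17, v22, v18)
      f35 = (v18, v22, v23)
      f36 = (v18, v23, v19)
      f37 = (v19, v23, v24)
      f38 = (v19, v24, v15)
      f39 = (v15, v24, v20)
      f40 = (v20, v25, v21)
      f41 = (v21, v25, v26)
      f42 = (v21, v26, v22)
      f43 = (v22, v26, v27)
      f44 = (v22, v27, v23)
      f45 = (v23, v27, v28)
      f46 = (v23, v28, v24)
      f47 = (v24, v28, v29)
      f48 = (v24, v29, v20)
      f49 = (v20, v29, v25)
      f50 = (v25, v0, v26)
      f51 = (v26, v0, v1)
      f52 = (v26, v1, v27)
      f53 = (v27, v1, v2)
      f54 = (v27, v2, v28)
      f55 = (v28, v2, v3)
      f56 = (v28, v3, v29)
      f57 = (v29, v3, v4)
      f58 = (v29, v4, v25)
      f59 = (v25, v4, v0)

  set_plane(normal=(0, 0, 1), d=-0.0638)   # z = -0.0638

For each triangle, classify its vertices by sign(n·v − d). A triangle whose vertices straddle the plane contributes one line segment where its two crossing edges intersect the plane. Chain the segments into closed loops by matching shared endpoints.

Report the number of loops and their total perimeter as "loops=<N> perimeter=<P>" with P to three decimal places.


loops=2 perimeter=24.661

Straddling triangles (24 of 60):
  (v2,v7,v3) [++-] → (1.21277, 0.543366, -0.0638)–(1.5265, 0, -0.0638)  len=0.6274
  (v3,v7,v8) [-+-] → (1.21277, 0.543366, -0.0638)–(0.7632, 1.322, -0.0638)  len=0.8991
  (v4,v9,v0) [--+] → (2.4622, 0.21035, -0.0638)–(2.58364, 0, -0.0638)  len=0.2429
  (v0,v9,v5) [+-+] → (2.4622, 0.21035, -0.0638)–(1.29183, 2.23746, -0.0638)  len=2.3407
  (v7,v12,v8) [++-] → (0.135822, 1.322, -0.0638)–(0.7632, 1.322, -0.0638)  len=0.6274
  (v8,v12,v13) [-+-] → (0.135822, 1.322, -0.0638)–(-0.7632, 1.322, -0.0638)  len=0.8990
  (v9,v14,v5) [--+] → (1.04892, 2.23746, -0.0638)–(1.29183, 2.23746, -0.0638)  len=0.2429
  (v5,v14,v10) [+-+] → (1.04892, 2.23746, -0.0638)–(-1.29183, 2.23746, -0.0638)  len=2.3407
  (v12,v17,v13) [++-] → (-1.07693, 0.778634, -0.0638)–(-0.7632, 1.322, -0.0638)  len=0.6274
  (v13,v17,v18) [-+-] → (-1.07693, 0.778634, -0.0638)–(-1.5265, 0, -0.0638)  len=0.8991
  (v14,v19,v10) [--+] → (-1.41327, 2.02711, -0.0638)–(-1.29183, 2.23746, -0.0638)  len=0.2429
  (v10,v19,v15) [+-+] → (-1.41327, 2.02711, -0.0638)–(-2.58364, 0, -0.0638)  len=2.3407
  (v17,v22,v18) [++-] → (-1.21277, -0.543366, -0.0638)–(-1.5265, 0, -0.0638)  len=0.6274
  (v18,v22,v23) [-+-] → (-1.21277, -0.543366, -0.0638)–(-0.7632, -1.322, -0.0638)  len=0.8991
  (v19,v24,v15) [--+] → (-2.4622, -0.21035, -0.0638)–(-2.58364, 0, -0.0638)  len=0.2429
  (v15,v24,v20) [+-+] → (-2.4622, -0.21035, -0.0638)–(-1.29183, -2.23746, -0.0638)  len=2.3407
  (v22,v27,v23) [++-] → (-0.135822, -1.322, -0.0638)–(-0.7632, -1.322, -0.0638)  len=0.6274
  (v23,v27,v28) [-+-] → (-0.135822, -1.322, -0.0638)–(0.7632, -1.322, -0.0638)  len=0.8990
  (v24,v29,v20) [--+] → (-1.04892, -2.23746, -0.0638)–(-1.29183, -2.23746, -0.0638)  len=0.2429
  (v20,v29,v25) [+-+] → (-1.04892, -2.23746, -0.0638)–(1.29183, -2.23746, -0.0638)  len=2.3407
  (v27,v2,v28) [++-] → (1.07693, -0.778634, -0.0638)–(0.7632, -1.322, -0.0638)  len=0.6274
  (v28,v2,v3) [-+-] → (1.07693, -0.778634, -0.0638)–(1.5265, 0, -0.0638)  len=0.8991
  (v29,v4,v25) [--+] → (1.41327, -2.02711, -0.0638)–(1.29183, -2.23746, -0.0638)  len=0.2429
  (v25,v4,v0) [+-+] → (1.41327, -2.02711, -0.0638)–(2.58364, 0, -0.0638)  len=2.3407

Chained into 2 loop(s):
  loop 1: 12 segments, perimeter = 9.1589
  loop 2: 12 segments, perimeter = 15.5017
Total perimeter = 24.661


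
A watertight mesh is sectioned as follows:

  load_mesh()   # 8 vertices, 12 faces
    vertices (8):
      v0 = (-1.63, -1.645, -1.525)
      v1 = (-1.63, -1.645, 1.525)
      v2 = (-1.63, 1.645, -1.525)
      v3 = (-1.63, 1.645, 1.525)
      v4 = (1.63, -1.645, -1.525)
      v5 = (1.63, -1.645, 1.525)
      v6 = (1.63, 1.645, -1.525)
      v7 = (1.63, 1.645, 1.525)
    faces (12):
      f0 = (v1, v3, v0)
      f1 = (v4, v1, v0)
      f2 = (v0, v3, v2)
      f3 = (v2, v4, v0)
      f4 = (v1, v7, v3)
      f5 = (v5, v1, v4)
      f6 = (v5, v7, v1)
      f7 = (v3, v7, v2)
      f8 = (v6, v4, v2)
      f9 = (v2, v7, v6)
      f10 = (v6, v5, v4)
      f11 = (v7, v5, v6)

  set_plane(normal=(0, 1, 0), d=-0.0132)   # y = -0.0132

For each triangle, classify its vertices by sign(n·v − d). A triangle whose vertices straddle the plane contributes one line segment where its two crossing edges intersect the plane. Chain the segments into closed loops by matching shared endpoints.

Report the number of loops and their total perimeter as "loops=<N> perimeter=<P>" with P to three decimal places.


Straddling triangles (8 of 12):
  (v1,v3,v0) [-+-] → (-1.63, -0.0132, 1.525)–(-1.63, -0.0132, -0.0122371)  len=1.5372
  (v0,v3,v2) [-++] → (-1.63, -0.0132, -0.0122371)–(-1.63, -0.0132, -1.525)  len=1.5128
  (v2,v4,v0) [+--] → (0.0130796, -0.0132, -1.525)–(-1.63, -0.0132, -1.525)  len=1.6431
  (v1,v7,v3) [-++] → (-0.0130796, -0.0132, 1.525)–(-1.63, -0.0132, 1.525)  len=1.6169
  (v5,v7,v1) [-+-] → (1.63, -0.0132, 1.525)–(-0.0130796, -0.0132, 1.525)  len=1.6431
  (v6,v4,v2) [+-+] → (1.63, -0.0132, -1.525)–(0.0130796, -0.0132, -1.525)  len=1.6169
  (v6,v5,v4) [+--] → (1.63, -0.0132, 0.0122371)–(1.63, -0.0132, -1.525)  len=1.5372
  (v7,v5,v6) [+-+] → (1.63, -0.0132, 1.525)–(1.63, -0.0132, 0.0122371)  len=1.5128

Chained into 1 loop(s):
  loop 1: 8 segments, perimeter = 12.6200
Total perimeter = 12.620

loops=1 perimeter=12.620


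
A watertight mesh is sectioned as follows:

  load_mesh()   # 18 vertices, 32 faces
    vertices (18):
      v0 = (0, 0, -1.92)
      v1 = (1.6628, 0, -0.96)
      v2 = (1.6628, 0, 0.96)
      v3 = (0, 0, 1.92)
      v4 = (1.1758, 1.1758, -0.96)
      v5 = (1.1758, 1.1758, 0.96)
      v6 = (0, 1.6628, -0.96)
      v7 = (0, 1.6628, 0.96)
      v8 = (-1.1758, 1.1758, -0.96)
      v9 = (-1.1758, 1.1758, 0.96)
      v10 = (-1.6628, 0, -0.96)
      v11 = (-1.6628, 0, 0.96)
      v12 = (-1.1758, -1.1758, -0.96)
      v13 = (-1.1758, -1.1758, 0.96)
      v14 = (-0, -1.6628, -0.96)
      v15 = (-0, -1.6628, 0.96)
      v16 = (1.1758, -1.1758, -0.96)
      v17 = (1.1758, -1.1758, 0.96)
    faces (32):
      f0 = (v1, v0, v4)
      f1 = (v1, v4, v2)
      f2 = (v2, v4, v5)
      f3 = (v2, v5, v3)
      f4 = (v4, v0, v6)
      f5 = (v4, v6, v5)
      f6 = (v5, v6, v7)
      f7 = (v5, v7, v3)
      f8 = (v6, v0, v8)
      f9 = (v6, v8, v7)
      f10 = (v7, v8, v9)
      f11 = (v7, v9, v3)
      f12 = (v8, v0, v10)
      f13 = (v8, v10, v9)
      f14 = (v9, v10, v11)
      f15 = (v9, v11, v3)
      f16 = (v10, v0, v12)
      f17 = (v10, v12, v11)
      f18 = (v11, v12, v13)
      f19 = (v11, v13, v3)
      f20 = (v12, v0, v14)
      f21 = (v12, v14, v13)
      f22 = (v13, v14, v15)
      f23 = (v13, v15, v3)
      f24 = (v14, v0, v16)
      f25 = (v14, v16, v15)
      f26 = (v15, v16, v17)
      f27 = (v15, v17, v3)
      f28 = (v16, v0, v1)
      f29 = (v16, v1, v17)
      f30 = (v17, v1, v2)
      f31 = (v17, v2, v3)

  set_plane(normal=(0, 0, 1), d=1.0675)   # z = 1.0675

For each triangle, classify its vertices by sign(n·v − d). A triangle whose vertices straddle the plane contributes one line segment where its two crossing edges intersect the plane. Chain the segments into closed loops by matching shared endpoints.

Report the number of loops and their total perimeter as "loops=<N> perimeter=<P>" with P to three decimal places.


Straddling triangles (8 of 32):
  (v2,v5,v3) [--+] → (1.04413, 1.04413, 1.0675)–(1.4766, 0, 1.0675)  len=1.1302
  (v5,v7,v3) [--+] → (0, 1.4766, 1.0675)–(1.04413, 1.04413, 1.0675)  len=1.1302
  (v7,v9,v3) [--+] → (-1.04413, 1.04413, 1.0675)–(0, 1.4766, 1.0675)  len=1.1302
  (v9,v11,v3) [--+] → (-1.4766, 0, 1.0675)–(-1.04413, 1.04413, 1.0675)  len=1.1302
  (v11,v13,v3) [--+] → (-1.04413, -1.04413, 1.0675)–(-1.4766, 0, 1.0675)  len=1.1302
  (v13,v15,v3) [--+] → (0, -1.4766, 1.0675)–(-1.04413, -1.04413, 1.0675)  len=1.1302
  (v15,v17,v3) [--+] → (1.04413, -1.04413, 1.0675)–(0, -1.4766, 1.0675)  len=1.1302
  (v17,v2,v3) [--+] → (1.4766, 0, 1.0675)–(1.04413, -1.04413, 1.0675)  len=1.1302

Chained into 1 loop(s):
  loop 1: 8 segments, perimeter = 9.0412
Total perimeter = 9.041

loops=1 perimeter=9.041


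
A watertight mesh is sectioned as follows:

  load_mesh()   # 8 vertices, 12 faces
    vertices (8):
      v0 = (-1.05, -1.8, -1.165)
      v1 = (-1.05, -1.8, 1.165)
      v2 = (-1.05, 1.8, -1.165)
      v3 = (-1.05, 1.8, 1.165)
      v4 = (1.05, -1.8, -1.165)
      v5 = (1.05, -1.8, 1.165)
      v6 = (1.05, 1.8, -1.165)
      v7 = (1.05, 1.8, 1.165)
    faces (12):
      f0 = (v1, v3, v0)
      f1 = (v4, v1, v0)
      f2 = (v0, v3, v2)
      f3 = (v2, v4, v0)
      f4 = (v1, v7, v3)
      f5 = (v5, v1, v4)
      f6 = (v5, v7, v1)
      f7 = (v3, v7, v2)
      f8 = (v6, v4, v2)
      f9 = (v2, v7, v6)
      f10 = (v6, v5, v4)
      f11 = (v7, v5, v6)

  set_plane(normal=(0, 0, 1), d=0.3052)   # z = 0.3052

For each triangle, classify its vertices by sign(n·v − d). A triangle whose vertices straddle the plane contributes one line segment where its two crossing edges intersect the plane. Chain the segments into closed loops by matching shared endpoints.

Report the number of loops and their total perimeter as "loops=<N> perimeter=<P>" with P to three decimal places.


Straddling triangles (8 of 12):
  (v1,v3,v0) [++-] → (-1.05, 0.471554, 0.3052)–(-1.05, -1.8, 0.3052)  len=2.2716
  (v4,v1,v0) [-+-] → (-0.275073, -1.8, 0.3052)–(-1.05, -1.8, 0.3052)  len=0.7749
  (v0,v3,v2) [-+-] → (-1.05, 0.471554, 0.3052)–(-1.05, 1.8, 0.3052)  len=1.3284
  (v5,v1,v4) [++-] → (-0.275073, -1.8, 0.3052)–(1.05, -1.8, 0.3052)  len=1.3251
  (v3,v7,v2) [++-] → (0.275073, 1.8, 0.3052)–(-1.05, 1.8, 0.3052)  len=1.3251
  (v2,v7,v6) [-+-] → (0.275073, 1.8, 0.3052)–(1.05, 1.8, 0.3052)  len=0.7749
  (v6,v5,v4) [-+-] → (1.05, -0.471554, 0.3052)–(1.05, -1.8, 0.3052)  len=1.3284
  (v7,v5,v6) [++-] → (1.05, -0.471554, 0.3052)–(1.05, 1.8, 0.3052)  len=2.2716

Chained into 1 loop(s):
  loop 1: 8 segments, perimeter = 11.4000
Total perimeter = 11.400

loops=1 perimeter=11.400


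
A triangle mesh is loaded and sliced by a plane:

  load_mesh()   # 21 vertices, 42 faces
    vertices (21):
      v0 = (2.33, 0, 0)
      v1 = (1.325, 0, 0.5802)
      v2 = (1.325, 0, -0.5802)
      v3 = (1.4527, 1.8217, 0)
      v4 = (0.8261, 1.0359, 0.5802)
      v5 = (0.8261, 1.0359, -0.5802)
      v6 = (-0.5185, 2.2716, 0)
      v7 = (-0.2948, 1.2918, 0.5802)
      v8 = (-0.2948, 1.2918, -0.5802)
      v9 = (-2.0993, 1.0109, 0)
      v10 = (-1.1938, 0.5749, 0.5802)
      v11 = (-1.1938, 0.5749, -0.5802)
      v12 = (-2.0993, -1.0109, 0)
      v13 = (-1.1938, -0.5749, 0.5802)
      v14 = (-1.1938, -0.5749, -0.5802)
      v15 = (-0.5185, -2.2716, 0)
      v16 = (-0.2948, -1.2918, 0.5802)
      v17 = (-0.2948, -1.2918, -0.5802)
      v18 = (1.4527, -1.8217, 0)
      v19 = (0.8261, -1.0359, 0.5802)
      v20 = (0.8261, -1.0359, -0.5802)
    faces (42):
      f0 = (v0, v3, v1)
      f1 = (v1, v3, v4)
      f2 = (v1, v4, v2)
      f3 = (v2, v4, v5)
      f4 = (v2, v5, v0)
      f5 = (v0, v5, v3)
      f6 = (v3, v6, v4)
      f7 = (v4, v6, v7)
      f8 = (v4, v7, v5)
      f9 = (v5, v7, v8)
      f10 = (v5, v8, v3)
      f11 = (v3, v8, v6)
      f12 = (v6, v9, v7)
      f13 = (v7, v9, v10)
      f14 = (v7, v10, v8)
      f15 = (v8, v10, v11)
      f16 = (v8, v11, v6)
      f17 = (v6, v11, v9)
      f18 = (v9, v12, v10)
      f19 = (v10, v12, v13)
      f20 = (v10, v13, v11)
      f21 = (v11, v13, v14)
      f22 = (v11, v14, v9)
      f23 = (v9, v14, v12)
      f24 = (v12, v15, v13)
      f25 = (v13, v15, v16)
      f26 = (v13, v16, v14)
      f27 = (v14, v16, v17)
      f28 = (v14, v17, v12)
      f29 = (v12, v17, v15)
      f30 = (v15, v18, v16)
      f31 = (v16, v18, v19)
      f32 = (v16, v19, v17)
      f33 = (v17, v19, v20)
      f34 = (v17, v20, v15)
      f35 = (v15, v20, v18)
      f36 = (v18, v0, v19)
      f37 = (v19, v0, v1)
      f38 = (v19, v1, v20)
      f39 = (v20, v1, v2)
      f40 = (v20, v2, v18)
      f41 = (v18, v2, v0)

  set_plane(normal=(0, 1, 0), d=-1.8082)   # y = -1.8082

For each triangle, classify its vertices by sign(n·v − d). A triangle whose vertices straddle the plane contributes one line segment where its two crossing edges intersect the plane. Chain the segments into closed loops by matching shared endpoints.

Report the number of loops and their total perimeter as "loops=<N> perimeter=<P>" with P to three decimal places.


loops=1 perimeter=5.266

Straddling triangles (10 of 42):
  (v12,v15,v13) [+-+] → (-1.09956, -1.8082, 0)–(-0.702937, -1.8082, 0.158463)  len=0.4271
  (v13,v15,v16) [+-+] → (-0.702937, -1.8082, 0.158463)–(-0.4127, -1.8082, 0.274408)  len=0.3125
  (v12,v17,v15) [++-] → (-0.4127, -1.8082, -0.274408)–(-1.09956, -1.8082, 0)  len=0.7396
  (v15,v18,v16) [--+] → (1.40818, -1.8082, 0.0147815)–(-0.4127, -1.8082, 0.274408)  len=1.8393
  (v16,v18,v19) [+-+] → (1.40818, -1.8082, 0.0147815)–(1.44194, -1.8082, 0.0099678)  len=0.0341
  (v17,v20,v15) [++-] → (-0.0142614, -1.8082, -0.217581)–(-0.4127, -1.8082, -0.274408)  len=0.4025
  (v15,v20,v18) [-+-] → (-0.0142614, -1.8082, -0.217581)–(1.44194, -1.8082, -0.0099678)  len=1.4709
  (v18,v0,v19) [-++] → (1.4592, -1.8082, 0)–(1.44194, -1.8082, 0.0099678)  len=0.0199
  (v20,v2,v18) [++-] → (1.45175, -1.8082, -0.00429967)–(1.44194, -1.8082, -0.0099678)  len=0.0113
  (v18,v2,v0) [-++] → (1.45175, -1.8082, -0.00429967)–(1.4592, -1.8082, 0)  len=0.0086

Chained into 1 loop(s):
  loop 1: 10 segments, perimeter = 5.2660
Total perimeter = 5.266


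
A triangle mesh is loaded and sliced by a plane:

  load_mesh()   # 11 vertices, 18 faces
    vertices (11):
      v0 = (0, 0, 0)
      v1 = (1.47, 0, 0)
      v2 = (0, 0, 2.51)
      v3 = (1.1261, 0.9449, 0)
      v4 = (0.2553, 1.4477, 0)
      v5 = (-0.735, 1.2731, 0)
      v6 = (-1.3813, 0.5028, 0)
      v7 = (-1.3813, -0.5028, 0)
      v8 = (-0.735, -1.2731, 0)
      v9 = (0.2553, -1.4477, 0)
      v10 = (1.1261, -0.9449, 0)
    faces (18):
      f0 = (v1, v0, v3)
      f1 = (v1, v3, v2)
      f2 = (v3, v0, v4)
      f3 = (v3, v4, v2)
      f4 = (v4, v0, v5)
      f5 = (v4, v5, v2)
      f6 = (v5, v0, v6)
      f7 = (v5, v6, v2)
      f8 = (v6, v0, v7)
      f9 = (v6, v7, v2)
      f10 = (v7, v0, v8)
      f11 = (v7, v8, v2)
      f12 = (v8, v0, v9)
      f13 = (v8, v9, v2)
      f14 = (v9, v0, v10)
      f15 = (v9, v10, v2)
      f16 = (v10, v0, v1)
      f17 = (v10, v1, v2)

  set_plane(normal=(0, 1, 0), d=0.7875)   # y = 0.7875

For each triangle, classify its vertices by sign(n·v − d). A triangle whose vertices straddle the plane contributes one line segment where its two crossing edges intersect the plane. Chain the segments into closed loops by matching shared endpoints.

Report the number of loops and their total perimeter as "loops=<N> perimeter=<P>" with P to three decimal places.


loops=1 perimeter=5.692

Straddling triangles (8 of 18):
  (v1,v0,v3) [--+] → (0.938516, 0.7875, 0)–(1.18339, 0.7875, 0)  len=0.2449
  (v1,v3,v2) [-+-] → (1.18339, 0.7875, 0)–(0.938516, 0.7875, 0.418112)  len=0.4845
  (v3,v0,v4) [+-+] → (0.938516, 0.7875, 0)–(0.138875, 0.7875, 0)  len=0.7996
  (v3,v4,v2) [++-] → (0.138875, 0.7875, 1.14464)–(0.938516, 0.7875, 0.418112)  len=1.0804
  (v4,v0,v5) [+-+] → (0.138875, 0.7875, 0)–(-0.454648, 0.7875, 0)  len=0.5935
  (v4,v5,v2) [++-] → (-0.454648, 0.7875, 0.957392)–(0.138875, 0.7875, 1.14464)  len=0.6224
  (v5,v0,v6) [+--] → (-0.454648, 0.7875, 0)–(-1.14243, 0.7875, 0)  len=0.6878
  (v5,v6,v2) [+--] → (-1.14243, 0.7875, 0)–(-0.454648, 0.7875, 0.957392)  len=1.1788

Chained into 1 loop(s):
  loop 1: 8 segments, perimeter = 5.6920
Total perimeter = 5.692


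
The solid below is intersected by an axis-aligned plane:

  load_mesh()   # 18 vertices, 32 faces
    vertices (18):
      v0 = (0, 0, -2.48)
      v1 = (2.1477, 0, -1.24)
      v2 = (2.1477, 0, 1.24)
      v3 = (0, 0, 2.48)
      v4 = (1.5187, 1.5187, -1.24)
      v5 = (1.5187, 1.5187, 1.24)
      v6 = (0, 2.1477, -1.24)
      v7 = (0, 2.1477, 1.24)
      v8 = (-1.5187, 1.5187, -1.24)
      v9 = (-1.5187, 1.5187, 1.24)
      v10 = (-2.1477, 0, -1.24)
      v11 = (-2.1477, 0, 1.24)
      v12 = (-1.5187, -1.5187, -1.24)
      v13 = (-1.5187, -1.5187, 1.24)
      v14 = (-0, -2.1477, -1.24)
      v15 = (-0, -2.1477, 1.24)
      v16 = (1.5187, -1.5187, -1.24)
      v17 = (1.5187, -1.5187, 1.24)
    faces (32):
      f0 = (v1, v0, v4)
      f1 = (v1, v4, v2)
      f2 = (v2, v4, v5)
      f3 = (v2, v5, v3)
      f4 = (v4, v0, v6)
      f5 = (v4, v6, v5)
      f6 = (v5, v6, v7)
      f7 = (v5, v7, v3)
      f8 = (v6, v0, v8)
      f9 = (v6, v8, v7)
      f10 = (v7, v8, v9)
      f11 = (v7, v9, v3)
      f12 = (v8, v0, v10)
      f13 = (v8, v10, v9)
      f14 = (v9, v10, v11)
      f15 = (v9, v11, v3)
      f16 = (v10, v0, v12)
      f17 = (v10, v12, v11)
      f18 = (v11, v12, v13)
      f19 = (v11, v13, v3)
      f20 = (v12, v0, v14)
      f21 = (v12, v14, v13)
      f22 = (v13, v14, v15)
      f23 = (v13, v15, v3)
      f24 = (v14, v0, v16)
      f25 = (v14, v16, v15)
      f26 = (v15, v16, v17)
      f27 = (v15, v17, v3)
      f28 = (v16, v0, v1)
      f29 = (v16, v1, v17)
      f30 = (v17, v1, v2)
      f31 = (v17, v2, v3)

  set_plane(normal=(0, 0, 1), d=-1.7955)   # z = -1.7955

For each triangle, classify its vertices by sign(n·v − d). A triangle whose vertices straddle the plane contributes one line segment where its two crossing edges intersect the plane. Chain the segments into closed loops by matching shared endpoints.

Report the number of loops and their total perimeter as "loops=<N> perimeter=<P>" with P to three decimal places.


loops=1 perimeter=7.259

Straddling triangles (8 of 32):
  (v1,v0,v4) [+-+] → (1.18557, 0, -1.7955)–(0.838347, 0.838347, -1.7955)  len=0.9074
  (v4,v0,v6) [+-+] → (0.838347, 0.838347, -1.7955)–(0, 1.18557, -1.7955)  len=0.9074
  (v6,v0,v8) [+-+] → (0, 1.18557, -1.7955)–(-0.838347, 0.838347, -1.7955)  len=0.9074
  (v8,v0,v10) [+-+] → (-0.838347, 0.838347, -1.7955)–(-1.18557, 0, -1.7955)  len=0.9074
  (v10,v0,v12) [+-+] → (-1.18557, 0, -1.7955)–(-0.838347, -0.838347, -1.7955)  len=0.9074
  (v12,v0,v14) [+-+] → (-0.838347, -0.838347, -1.7955)–(0, -1.18557, -1.7955)  len=0.9074
  (v14,v0,v16) [+-+] → (0, -1.18557, -1.7955)–(0.838347, -0.838347, -1.7955)  len=0.9074
  (v16,v0,v1) [+-+] → (0.838347, -0.838347, -1.7955)–(1.18557, 0, -1.7955)  len=0.9074

Chained into 1 loop(s):
  loop 1: 8 segments, perimeter = 7.2592
Total perimeter = 7.259


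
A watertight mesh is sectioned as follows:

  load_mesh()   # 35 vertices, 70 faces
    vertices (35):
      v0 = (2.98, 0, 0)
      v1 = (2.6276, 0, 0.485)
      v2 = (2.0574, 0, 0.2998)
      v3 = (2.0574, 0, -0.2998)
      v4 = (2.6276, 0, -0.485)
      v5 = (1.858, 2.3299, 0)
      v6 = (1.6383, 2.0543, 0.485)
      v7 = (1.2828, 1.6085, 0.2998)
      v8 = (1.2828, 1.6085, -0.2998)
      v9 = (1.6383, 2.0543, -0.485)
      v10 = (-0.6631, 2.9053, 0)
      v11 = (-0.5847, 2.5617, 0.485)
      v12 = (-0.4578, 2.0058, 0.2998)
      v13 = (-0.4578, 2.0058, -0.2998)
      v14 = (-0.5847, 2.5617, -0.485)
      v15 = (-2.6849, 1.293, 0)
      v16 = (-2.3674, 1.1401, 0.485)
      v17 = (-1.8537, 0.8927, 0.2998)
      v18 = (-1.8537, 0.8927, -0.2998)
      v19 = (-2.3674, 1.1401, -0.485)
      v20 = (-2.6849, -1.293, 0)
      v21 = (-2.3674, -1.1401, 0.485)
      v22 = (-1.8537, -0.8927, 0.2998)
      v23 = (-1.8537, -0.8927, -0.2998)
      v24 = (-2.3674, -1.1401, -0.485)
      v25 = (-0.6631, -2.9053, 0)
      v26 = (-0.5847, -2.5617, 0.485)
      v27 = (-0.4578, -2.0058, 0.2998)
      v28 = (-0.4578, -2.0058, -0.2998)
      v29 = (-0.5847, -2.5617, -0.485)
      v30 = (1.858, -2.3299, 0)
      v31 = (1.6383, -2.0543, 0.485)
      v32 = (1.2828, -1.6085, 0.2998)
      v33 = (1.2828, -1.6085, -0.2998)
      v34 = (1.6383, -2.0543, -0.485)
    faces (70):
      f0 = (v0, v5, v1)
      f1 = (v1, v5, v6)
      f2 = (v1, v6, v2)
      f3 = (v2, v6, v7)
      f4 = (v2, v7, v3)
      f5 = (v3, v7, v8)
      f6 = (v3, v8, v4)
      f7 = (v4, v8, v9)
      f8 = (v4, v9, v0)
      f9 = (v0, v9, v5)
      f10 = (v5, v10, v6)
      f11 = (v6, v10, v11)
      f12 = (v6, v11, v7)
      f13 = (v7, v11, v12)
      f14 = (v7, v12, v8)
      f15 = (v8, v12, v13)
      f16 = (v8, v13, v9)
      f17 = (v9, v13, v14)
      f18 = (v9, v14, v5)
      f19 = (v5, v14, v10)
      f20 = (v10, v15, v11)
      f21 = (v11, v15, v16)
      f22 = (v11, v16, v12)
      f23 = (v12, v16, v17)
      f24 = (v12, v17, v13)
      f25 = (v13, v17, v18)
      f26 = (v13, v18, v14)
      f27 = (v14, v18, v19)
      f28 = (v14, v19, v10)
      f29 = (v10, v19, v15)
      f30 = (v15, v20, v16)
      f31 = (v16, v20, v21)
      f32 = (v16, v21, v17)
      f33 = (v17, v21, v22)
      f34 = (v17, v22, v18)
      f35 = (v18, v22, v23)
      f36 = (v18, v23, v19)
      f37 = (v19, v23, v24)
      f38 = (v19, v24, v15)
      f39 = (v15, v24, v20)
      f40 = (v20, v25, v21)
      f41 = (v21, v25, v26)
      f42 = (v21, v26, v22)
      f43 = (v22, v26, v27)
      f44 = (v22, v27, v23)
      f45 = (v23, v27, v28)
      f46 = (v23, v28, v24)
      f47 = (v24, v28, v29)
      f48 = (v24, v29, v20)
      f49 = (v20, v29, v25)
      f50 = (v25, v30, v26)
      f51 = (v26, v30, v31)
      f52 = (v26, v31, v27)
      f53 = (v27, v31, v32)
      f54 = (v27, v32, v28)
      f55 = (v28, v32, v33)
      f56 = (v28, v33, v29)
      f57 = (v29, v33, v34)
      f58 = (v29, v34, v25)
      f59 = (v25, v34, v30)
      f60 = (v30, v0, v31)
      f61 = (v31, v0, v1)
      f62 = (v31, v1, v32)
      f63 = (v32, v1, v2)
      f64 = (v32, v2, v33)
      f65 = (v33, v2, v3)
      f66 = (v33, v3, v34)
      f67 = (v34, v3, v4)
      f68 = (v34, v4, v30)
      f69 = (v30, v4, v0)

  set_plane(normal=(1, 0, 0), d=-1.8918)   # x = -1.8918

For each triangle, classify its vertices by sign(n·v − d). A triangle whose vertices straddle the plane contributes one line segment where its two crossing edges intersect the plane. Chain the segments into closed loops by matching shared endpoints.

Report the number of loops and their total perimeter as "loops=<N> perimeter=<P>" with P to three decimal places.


loops=1 perimeter=8.703

Straddling triangles (18 of 70):
  (v10,v15,v11) [+-+] → (-1.8918, 1.92546, 0)–(-1.8918, 1.7721, 0.183151)  len=0.2389
  (v11,v15,v16) [+--] → (-1.8918, 1.7721, 0.183151)–(-1.8918, 1.51936, 0.485)  len=0.3937
  (v11,v16,v12) [+-+] → (-1.8918, 1.51936, 0.485)–(-1.8918, 1.35571, 0.438875)  len=0.1700
  (v12,v16,v17) [+-+] → (-1.8918, 1.35571, 0.438875)–(-1.8918, 0.911049, 0.313536)  len=0.4620
  (v14,v18,v19) [++-] → (-1.8918, 0.911049, -0.313536)–(-1.8918, 1.51936, -0.485)  len=0.6320
  (v14,v19,v10) [+-+] → (-1.8918, 1.51936, -0.485)–(-1.8918, 1.63269, -0.349656)  len=0.1765
  (v10,v19,v15) [+--] → (-1.8918, 1.63269, -0.349656)–(-1.8918, 1.92546, 0)  len=0.4560
  (v16,v21,v17) [--+] → (-1.8918, 0.741932, 0.313536)–(-1.8918, 0.911049, 0.313536)  len=0.1691
  (v17,v21,v22) [+-+] → (-1.8918, 0.741932, 0.313536)–(-1.8918, -0.911049, 0.313536)  len=1.6530
  (v18,v23,v19) [++-] → (-1.8918, -0.741932, -0.313536)–(-1.8918, 0.911049, -0.313536)  len=1.6530
  (v19,v23,v24) [-+-] → (-1.8918, -0.741932, -0.313536)–(-1.8918, -0.911049, -0.313536)  len=0.1691
  (v20,v25,v21) [-+-] → (-1.8918, -1.92546, 0)–(-1.8918, -1.63269, 0.349656)  len=0.4560
  (v21,v25,v26) [-++] → (-1.8918, -1.63269, 0.349656)–(-1.8918, -1.51936, 0.485)  len=0.1765
  (v21,v26,v22) [-++] → (-1.8918, -1.51936, 0.485)–(-1.8918, -0.911049, 0.313536)  len=0.6320
  (v23,v28,v24) [++-] → (-1.8918, -1.35571, -0.438875)–(-1.8918, -0.911049, -0.313536)  len=0.4620
  (v24,v28,v29) [-++] → (-1.8918, -1.35571, -0.438875)–(-1.8918, -1.51936, -0.485)  len=0.1700
  (v24,v29,v20) [-+-] → (-1.8918, -1.51936, -0.485)–(-1.8918, -1.7721, -0.183151)  len=0.3937
  (v20,v29,v25) [-++] → (-1.8918, -1.7721, -0.183151)–(-1.8918, -1.92546, 0)  len=0.2389

Chained into 1 loop(s):
  loop 1: 18 segments, perimeter = 8.7025
Total perimeter = 8.703


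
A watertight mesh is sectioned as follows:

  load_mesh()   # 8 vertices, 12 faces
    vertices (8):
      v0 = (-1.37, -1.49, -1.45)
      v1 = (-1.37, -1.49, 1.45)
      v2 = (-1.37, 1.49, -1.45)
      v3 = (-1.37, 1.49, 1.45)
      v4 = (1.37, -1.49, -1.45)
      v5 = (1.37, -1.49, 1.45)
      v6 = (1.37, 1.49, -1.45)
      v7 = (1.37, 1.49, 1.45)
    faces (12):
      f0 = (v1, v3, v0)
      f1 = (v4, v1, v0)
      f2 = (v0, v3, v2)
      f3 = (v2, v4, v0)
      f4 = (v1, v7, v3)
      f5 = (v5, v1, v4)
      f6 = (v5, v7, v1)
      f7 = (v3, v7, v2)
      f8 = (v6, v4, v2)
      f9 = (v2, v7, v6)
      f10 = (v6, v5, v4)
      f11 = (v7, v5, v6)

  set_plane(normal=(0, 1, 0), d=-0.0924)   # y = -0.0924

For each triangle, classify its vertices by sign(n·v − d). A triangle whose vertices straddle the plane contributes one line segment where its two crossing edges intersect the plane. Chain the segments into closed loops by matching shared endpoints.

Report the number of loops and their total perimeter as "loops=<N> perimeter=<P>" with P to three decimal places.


Straddling triangles (8 of 12):
  (v1,v3,v0) [-+-] → (-1.37, -0.0924, 1.45)–(-1.37, -0.0924, -0.0899195)  len=1.5399
  (v0,v3,v2) [-++] → (-1.37, -0.0924, -0.0899195)–(-1.37, -0.0924, -1.45)  len=1.3601
  (v2,v4,v0) [+--] → (0.0849584, -0.0924, -1.45)–(-1.37, -0.0924, -1.45)  len=1.4550
  (v1,v7,v3) [-++] → (-0.0849584, -0.0924, 1.45)–(-1.37, -0.0924, 1.45)  len=1.2850
  (v5,v7,v1) [-+-] → (1.37, -0.0924, 1.45)–(-0.0849584, -0.0924, 1.45)  len=1.4550
  (v6,v4,v2) [+-+] → (1.37, -0.0924, -1.45)–(0.0849584, -0.0924, -1.45)  len=1.2850
  (v6,v5,v4) [+--] → (1.37, -0.0924, 0.0899195)–(1.37, -0.0924, -1.45)  len=1.5399
  (v7,v5,v6) [+-+] → (1.37, -0.0924, 1.45)–(1.37, -0.0924, 0.0899195)  len=1.3601

Chained into 1 loop(s):
  loop 1: 8 segments, perimeter = 11.2800
Total perimeter = 11.280

loops=1 perimeter=11.280


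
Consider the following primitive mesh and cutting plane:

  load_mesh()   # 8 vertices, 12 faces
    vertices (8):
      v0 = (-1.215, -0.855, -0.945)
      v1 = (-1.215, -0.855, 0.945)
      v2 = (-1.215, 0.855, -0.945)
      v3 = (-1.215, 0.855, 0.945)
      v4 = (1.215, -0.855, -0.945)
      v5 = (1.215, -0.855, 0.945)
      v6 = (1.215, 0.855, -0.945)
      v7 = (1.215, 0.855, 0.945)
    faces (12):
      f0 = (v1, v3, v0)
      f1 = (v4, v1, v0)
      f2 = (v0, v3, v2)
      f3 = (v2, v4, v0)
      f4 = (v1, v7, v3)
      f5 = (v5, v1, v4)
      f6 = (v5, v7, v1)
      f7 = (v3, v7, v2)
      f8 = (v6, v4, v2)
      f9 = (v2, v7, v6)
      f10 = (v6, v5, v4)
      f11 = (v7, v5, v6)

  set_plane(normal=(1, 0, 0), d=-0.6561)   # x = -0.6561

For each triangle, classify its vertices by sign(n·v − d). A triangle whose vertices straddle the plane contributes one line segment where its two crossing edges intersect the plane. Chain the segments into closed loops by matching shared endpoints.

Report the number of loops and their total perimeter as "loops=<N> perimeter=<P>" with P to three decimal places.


loops=1 perimeter=7.200

Straddling triangles (8 of 12):
  (v4,v1,v0) [+--] → (-0.6561, -0.855, 0.5103)–(-0.6561, -0.855, -0.945)  len=1.4553
  (v2,v4,v0) [-+-] → (-0.6561, 0.4617, -0.945)–(-0.6561, -0.855, -0.945)  len=1.3167
  (v1,v7,v3) [-+-] → (-0.6561, -0.4617, 0.945)–(-0.6561, 0.855, 0.945)  len=1.3167
  (v5,v1,v4) [+-+] → (-0.6561, -0.855, 0.945)–(-0.6561, -0.855, 0.5103)  len=0.4347
  (v5,v7,v1) [++-] → (-0.6561, -0.4617, 0.945)–(-0.6561, -0.855, 0.945)  len=0.3933
  (v3,v7,v2) [-+-] → (-0.6561, 0.855, 0.945)–(-0.6561, 0.855, -0.5103)  len=1.4553
  (v6,v4,v2) [++-] → (-0.6561, 0.4617, -0.945)–(-0.6561, 0.855, -0.945)  len=0.3933
  (v2,v7,v6) [-++] → (-0.6561, 0.855, -0.5103)–(-0.6561, 0.855, -0.945)  len=0.4347

Chained into 1 loop(s):
  loop 1: 8 segments, perimeter = 7.2000
Total perimeter = 7.200


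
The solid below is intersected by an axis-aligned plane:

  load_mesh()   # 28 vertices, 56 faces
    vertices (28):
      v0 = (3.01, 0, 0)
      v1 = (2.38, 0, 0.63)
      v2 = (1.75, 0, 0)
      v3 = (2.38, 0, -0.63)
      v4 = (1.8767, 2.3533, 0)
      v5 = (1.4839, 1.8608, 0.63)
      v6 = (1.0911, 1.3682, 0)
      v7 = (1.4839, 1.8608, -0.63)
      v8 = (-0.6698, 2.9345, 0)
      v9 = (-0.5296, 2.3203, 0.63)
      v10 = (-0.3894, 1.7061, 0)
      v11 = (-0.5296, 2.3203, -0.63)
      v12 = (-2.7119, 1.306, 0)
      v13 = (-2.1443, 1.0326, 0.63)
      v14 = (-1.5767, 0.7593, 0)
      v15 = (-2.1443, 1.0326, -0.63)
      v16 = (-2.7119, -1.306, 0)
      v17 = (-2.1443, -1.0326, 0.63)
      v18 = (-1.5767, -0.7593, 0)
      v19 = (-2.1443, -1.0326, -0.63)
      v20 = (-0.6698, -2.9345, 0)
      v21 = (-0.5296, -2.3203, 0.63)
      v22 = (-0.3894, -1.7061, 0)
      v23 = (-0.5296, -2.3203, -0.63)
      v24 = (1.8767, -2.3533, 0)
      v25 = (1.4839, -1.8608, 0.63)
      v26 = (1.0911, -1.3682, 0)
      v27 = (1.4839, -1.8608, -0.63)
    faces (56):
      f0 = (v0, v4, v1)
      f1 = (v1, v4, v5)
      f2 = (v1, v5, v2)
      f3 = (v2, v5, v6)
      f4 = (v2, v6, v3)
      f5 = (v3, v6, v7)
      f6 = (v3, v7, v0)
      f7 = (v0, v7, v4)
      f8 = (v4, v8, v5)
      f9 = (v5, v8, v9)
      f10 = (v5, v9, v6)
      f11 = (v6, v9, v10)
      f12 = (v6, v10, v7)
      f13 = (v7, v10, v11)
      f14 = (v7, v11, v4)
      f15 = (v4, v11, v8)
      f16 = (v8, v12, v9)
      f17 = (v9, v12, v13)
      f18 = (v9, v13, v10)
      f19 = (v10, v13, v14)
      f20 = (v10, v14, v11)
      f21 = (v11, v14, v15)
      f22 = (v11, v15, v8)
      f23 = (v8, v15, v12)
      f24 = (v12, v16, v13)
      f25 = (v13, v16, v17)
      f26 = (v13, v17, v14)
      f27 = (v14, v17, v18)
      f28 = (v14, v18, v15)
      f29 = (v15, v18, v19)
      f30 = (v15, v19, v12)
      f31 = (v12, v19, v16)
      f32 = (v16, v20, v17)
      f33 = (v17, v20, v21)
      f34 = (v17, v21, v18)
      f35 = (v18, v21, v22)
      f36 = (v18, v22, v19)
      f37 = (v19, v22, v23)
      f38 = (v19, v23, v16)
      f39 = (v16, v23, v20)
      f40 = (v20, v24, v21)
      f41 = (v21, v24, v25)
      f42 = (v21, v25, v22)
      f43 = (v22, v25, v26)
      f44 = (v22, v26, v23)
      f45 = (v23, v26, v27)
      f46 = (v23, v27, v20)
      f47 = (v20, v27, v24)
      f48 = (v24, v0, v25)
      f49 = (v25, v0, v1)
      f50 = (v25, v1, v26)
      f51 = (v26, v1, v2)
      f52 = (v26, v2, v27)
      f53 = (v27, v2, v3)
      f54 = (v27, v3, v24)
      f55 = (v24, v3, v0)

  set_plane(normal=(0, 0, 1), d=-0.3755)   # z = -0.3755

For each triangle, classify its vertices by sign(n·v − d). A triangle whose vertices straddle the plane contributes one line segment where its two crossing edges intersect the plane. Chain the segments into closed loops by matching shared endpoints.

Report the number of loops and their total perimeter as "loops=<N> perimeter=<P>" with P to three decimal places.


Straddling triangles (28 of 56):
  (v2,v6,v3) [++-] → (1.85933, 0.552709, -0.3755)–(2.1255, 0, -0.3755)  len=0.6135
  (v3,v6,v7) [-+-] → (1.85933, 0.552709, -0.3755)–(1.32522, 1.66181, -0.3755)  len=1.2310
  (v3,v7,v0) [--+] → (2.1004, 1.1091, -0.3755)–(2.6345, 0, -0.3755)  len=1.2310
  (v0,v7,v4) [+-+] → (2.1004, 1.1091, -0.3755)–(1.64258, 2.05975, -0.3755)  len=1.0552
  (v6,v10,v7) [++-] → (0.727146, 1.79831, -0.3755)–(1.32522, 1.66181, -0.3755)  len=0.6135
  (v7,v10,v11) [-+-] → (0.727146, 1.79831, -0.3755)–(-0.472964, 2.07218, -0.3755)  len=1.2310
  (v7,v11,v4) [--+] → (0.442469, 2.33363, -0.3755)–(1.64258, 2.05975, -0.3755)  len=1.2310
  (v4,v11,v8) [+-+] → (0.442469, 2.33363, -0.3755)–(-0.586236, 2.56842, -0.3755)  len=1.0552
  (v10,v14,v11) [++-] → (-0.952595, 1.68971, -0.3755)–(-0.472964, 2.07218, -0.3755)  len=0.6135
  (v11,v14,v15) [-+-] → (-0.952595, 1.68971, -0.3755)–(-1.91501, 0.922195, -0.3755)  len=1.2310
  (v11,v15,v8) [--+] → (-1.54865, 1.80091, -0.3755)–(-0.586236, 2.56842, -0.3755)  len=1.2310
  (v8,v15,v12) [+-+] → (-1.54865, 1.80091, -0.3755)–(-2.37359, 1.14304, -0.3755)  len=1.0551
  (v14,v18,v15) [++-] → (-1.91501, 0.308729, -0.3755)–(-1.91501, 0.922195, -0.3755)  len=0.6135
  (v15,v18,v19) [-+-] → (-1.91501, 0.308729, -0.3755)–(-1.91501, -0.922195, -0.3755)  len=1.2309
  (v15,v19,v12) [--+] → (-2.37359, -0.0878798, -0.3755)–(-2.37359, 1.14304, -0.3755)  len=1.2309
  (v12,v19,v16) [+-+] → (-2.37359, -0.0878798, -0.3755)–(-2.37359, -1.14304, -0.3755)  len=1.0552
  (v18,v22,v19) [++-] → (-1.43538, -1.30467, -0.3755)–(-1.91501, -0.922195, -0.3755)  len=0.6135
  (v19,v22,v23) [-+-] → (-1.43538, -1.30467, -0.3755)–(-0.472964, -2.07218, -0.3755)  len=1.2310
  (v19,v23,v16) [--+] → (-1.41118, -1.91056, -0.3755)–(-2.37359, -1.14304, -0.3755)  len=1.2310
  (v16,v23,v20) [+-+] → (-1.41118, -1.91056, -0.3755)–(-0.586236, -2.56842, -0.3755)  len=1.0551
  (v22,v26,v23) [++-] → (0.125111, -1.93568, -0.3755)–(-0.472964, -2.07218, -0.3755)  len=0.6135
  (v23,v26,v27) [-+-] → (0.125111, -1.93568, -0.3755)–(1.32522, -1.66181, -0.3755)  len=1.2310
  (v23,v27,v20) [--+] → (0.613874, -2.29454, -0.3755)–(-0.586236, -2.56842, -0.3755)  len=1.2310
  (v20,v27,v24) [+-+] → (0.613874, -2.29454, -0.3755)–(1.64258, -2.05975, -0.3755)  len=1.0552
  (v26,v2,v27) [++-] → (1.5914, -1.1091, -0.3755)–(1.32522, -1.66181, -0.3755)  len=0.6135
  (v27,v2,v3) [-+-] → (1.5914, -1.1091, -0.3755)–(2.1255, 0, -0.3755)  len=1.2310
  (v27,v3,v24) [--+] → (2.17668, -0.950658, -0.3755)–(1.64258, -2.05975, -0.3755)  len=1.2310
  (v24,v3,v0) [+-+] → (2.17668, -0.950658, -0.3755)–(2.6345, 0, -0.3755)  len=1.0552

Chained into 2 loop(s):
  loop 1: 14 segments, perimeter = 12.9110
  loop 2: 14 segments, perimeter = 16.0029
Total perimeter = 28.914

loops=2 perimeter=28.914


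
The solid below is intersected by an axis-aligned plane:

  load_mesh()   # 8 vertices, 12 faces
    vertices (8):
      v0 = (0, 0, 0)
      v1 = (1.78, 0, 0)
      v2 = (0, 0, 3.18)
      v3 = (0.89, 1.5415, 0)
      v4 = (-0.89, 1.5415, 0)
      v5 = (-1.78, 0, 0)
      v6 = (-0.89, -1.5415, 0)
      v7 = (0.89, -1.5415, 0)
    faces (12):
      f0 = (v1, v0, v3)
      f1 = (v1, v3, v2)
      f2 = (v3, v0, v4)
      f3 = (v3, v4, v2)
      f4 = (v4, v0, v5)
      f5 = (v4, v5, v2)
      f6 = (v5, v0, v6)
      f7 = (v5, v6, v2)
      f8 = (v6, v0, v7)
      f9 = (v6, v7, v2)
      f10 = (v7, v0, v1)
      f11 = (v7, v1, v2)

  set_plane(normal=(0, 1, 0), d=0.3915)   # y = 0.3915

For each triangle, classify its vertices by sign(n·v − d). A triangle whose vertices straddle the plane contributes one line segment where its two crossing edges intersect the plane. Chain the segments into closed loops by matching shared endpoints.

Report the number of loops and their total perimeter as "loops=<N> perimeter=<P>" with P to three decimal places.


loops=1 perimeter=8.997

Straddling triangles (6 of 12):
  (v1,v0,v3) [--+] → (0.226036, 0.3915, 0)–(1.55396, 0.3915, 0)  len=1.3279
  (v1,v3,v2) [-+-] → (1.55396, 0.3915, 0)–(0.226036, 0.3915, 2.37236)  len=2.7187
  (v3,v0,v4) [+-+] → (0.226036, 0.3915, 0)–(-0.226036, 0.3915, 0)  len=0.4521
  (v3,v4,v2) [++-] → (-0.226036, 0.3915, 2.37236)–(0.226036, 0.3915, 2.37236)  len=0.4521
  (v4,v0,v5) [+--] → (-0.226036, 0.3915, 0)–(-1.55396, 0.3915, 0)  len=1.3279
  (v4,v5,v2) [+--] → (-1.55396, 0.3915, 0)–(-0.226036, 0.3915, 2.37236)  len=2.7187

Chained into 1 loop(s):
  loop 1: 6 segments, perimeter = 8.9975
Total perimeter = 8.997


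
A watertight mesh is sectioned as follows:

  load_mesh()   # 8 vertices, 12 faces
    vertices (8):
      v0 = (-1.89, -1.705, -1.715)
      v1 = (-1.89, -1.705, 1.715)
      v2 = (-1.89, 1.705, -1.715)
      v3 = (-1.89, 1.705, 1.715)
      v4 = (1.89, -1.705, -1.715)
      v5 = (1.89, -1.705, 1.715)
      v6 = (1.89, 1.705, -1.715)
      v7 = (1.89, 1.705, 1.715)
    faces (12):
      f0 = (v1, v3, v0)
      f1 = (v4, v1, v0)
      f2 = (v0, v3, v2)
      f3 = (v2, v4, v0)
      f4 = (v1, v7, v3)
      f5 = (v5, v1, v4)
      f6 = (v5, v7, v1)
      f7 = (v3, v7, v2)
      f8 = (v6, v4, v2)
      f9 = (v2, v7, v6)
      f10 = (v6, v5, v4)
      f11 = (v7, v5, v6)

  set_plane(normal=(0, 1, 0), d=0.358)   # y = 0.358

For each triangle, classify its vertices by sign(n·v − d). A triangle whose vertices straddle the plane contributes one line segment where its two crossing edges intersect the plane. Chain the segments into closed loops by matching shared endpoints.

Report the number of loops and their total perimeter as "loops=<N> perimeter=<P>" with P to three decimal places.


Straddling triangles (8 of 12):
  (v1,v3,v0) [-+-] → (-1.89, 0.358, 1.715)–(-1.89, 0.358, 0.3601)  len=1.3549
  (v0,v3,v2) [-++] → (-1.89, 0.358, 0.3601)–(-1.89, 0.358, -1.715)  len=2.0751
  (v2,v4,v0) [+--] → (-0.396845, 0.358, -1.715)–(-1.89, 0.358, -1.715)  len=1.4932
  (v1,v7,v3) [-++] → (0.396845, 0.358, 1.715)–(-1.89, 0.358, 1.715)  len=2.2868
  (v5,v7,v1) [-+-] → (1.89, 0.358, 1.715)–(0.396845, 0.358, 1.715)  len=1.4932
  (v6,v4,v2) [+-+] → (1.89, 0.358, -1.715)–(-0.396845, 0.358, -1.715)  len=2.2868
  (v6,v5,v4) [+--] → (1.89, 0.358, -0.3601)–(1.89, 0.358, -1.715)  len=1.3549
  (v7,v5,v6) [+-+] → (1.89, 0.358, 1.715)–(1.89, 0.358, -0.3601)  len=2.0751

Chained into 1 loop(s):
  loop 1: 8 segments, perimeter = 14.4200
Total perimeter = 14.420

loops=1 perimeter=14.420


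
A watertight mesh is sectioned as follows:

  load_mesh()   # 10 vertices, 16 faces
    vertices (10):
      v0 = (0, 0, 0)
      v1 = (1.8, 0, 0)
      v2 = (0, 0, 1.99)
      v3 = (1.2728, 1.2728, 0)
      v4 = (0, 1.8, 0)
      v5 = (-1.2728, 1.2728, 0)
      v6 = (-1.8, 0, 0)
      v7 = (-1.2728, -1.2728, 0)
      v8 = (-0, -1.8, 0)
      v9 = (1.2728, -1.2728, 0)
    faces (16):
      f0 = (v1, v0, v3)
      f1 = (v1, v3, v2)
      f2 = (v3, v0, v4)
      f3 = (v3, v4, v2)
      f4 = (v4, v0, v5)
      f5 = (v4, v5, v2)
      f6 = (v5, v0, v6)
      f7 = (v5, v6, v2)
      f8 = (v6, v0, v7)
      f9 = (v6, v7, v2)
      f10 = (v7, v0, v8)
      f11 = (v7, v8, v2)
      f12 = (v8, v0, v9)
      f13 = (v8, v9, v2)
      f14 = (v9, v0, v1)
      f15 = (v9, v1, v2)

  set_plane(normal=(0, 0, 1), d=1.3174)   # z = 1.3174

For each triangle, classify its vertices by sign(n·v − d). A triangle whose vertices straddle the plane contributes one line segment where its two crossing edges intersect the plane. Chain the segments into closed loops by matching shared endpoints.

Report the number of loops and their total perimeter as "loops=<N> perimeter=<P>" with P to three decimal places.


Straddling triangles (8 of 16):
  (v1,v3,v2) [--+] → (0.430194, 0.430194, 1.3174)–(0.608382, 0, 1.3174)  len=0.4656
  (v3,v4,v2) [--+] → (0, 0.608382, 1.3174)–(0.430194, 0.430194, 1.3174)  len=0.4656
  (v4,v5,v2) [--+] → (-0.430194, 0.430194, 1.3174)–(0, 0.608382, 1.3174)  len=0.4656
  (v5,v6,v2) [--+] → (-0.608382, 0, 1.3174)–(-0.430194, 0.430194, 1.3174)  len=0.4656
  (v6,v7,v2) [--+] → (-0.430194, -0.430194, 1.3174)–(-0.608382, 0, 1.3174)  len=0.4656
  (v7,v8,v2) [--+] → (0, -0.608382, 1.3174)–(-0.430194, -0.430194, 1.3174)  len=0.4656
  (v8,v9,v2) [--+] → (0.430194, -0.430194, 1.3174)–(0, -0.608382, 1.3174)  len=0.4656
  (v9,v1,v2) [--+] → (0.608382, 0, 1.3174)–(0.430194, -0.430194, 1.3174)  len=0.4656

Chained into 1 loop(s):
  loop 1: 8 segments, perimeter = 3.7251
Total perimeter = 3.725

loops=1 perimeter=3.725
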